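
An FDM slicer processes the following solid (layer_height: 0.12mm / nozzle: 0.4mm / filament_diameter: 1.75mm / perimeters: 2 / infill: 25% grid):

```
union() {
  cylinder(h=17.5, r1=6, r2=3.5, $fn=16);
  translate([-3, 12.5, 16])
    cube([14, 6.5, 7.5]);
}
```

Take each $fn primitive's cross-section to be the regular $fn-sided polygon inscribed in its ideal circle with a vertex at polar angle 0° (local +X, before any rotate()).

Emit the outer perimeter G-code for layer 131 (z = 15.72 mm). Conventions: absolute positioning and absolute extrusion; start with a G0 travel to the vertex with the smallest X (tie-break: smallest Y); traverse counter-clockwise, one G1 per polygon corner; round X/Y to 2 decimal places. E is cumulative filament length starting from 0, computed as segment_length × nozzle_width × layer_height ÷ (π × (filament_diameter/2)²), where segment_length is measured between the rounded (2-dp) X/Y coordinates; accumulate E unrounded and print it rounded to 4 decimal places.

G0 X-3.75 Y0.00 Z15.72
G1 X-3.47 Y-1.44 E0.0293
G1 X-2.65 Y-2.65 E0.0584
G1 X-1.44 Y-3.47 E0.0876
G1 X0.00 Y-3.75 E0.1169
G1 X1.44 Y-3.47 E0.1462
G1 X2.65 Y-2.65 E0.1753
G1 X3.47 Y-1.44 E0.2045
G1 X3.75 Y0.00 E0.2338
G1 X3.47 Y1.44 E0.2631
G1 X2.65 Y2.65 E0.2922
G1 X1.44 Y3.47 E0.3214
G1 X0.00 Y3.75 E0.3507
G1 X-1.44 Y3.47 E0.3799
G1 X-2.65 Y2.65 E0.4091
G1 X-3.47 Y1.44 E0.4383
G1 X-3.75 Y0.00 E0.4676

At z = 15.72 mm: the cone: at t=0.898 of its height the radius interpolates to r₁+(r₂−r₁)t = 3.754, giving a regular 16-gon of that circumradius; the cube at (-3, 12.5) is not intersected at this z (z outside [16, 23.5]); Merging all regions: only the cone is present, so the union is just that shape — 1 connected region. The outline is a single polygon with 16 vertices. Extrusion per mm of travel: 0.4 × 0.12 / (π × 0.875²) = 0.019956. Accumulating E over each segment gives final E = 0.4676.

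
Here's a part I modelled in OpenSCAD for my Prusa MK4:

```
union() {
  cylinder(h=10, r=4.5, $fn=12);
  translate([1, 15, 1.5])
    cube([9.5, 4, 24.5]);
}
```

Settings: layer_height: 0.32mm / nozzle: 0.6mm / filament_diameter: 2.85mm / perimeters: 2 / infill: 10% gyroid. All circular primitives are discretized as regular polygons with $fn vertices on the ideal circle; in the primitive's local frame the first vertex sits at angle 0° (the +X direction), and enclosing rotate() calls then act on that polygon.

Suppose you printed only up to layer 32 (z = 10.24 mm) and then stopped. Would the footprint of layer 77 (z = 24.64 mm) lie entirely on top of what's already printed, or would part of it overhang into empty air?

entirely on top

Compare the two slices. At z = 10.24: the cylinder does not reach this height (z outside [0, 10]); the cube at (1, 15) (footprint 9.5×4) is included at this height (area 38.00 mm²); Combining (union): only the 9.5×4 cube at (1, 15) is present, so the union is just that shape — area = 38.00 mm². At z = 24.64: the cylinder is not intersected at this z (z outside [0, 10]); the cube at (1, 15) is present — its section is the full 9.5×4 rectangle (area 38.00 mm²); Taking the union: only the 9.5×4 cube at (1, 15) is present, so the union is just that shape — area = 38.00 mm². Checking containment: the cross-section at z = 24.64 is a subset of the cross-section at z = 10.24.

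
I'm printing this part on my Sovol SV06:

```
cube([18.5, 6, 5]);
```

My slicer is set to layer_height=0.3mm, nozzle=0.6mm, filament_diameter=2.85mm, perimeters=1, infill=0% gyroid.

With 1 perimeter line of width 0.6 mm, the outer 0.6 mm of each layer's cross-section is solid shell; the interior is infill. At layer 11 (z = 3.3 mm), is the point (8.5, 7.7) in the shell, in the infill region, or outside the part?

outside

At z = 3.3 mm: the 18.5×6 cube contributes its full rectangle. Overall, the cross-section is a single solid region. The nearest boundary edge runs (18.50, 6.00)→(0.00, 6.00); distance from the point to it = 1.70 mm. The point is not inside any of the regions above, so it lies outside the cross-section (1.70 mm from the nearest boundary).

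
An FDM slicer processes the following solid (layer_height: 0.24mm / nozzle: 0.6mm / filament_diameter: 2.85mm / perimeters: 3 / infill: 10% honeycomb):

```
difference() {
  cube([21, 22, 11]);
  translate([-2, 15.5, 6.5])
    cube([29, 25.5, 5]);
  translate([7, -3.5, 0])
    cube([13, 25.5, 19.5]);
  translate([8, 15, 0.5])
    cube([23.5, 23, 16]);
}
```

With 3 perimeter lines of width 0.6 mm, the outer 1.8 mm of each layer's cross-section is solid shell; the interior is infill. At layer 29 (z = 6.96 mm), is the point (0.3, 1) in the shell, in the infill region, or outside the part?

At z = 6.96 mm: the cube is present — its section is the full 21×22 rectangle; the cube at (-2, 15.5) (footprint 29×25.5) is included at this height; the 13×25.5 cube at (7, -3.5) contributes its full rectangle; the cube at (8, 15) is present — its section is the full 23.5×23 rectangle; Subtracting the remaining from the first: starting from the 21×22 cube, the 29×25.5 cube at (-2, 15.5) partially overlaps it — only the 136.50 mm² overlap (of its 739.50 mm²) is removed, clipping the outline; the 13×25.5 cube at (7, -3.5) partially overlaps it — only the 201.50 mm² overlap (of its 331.50 mm²) is removed, clipping the outline; the 23.5×23 cube at (8, 15) partially overlaps it — only the 0.50 mm² overlap (of its 540.50 mm²) is removed, clipping the outline — 2 connected regions. Overall, the cross-section has 2 separate islands. The nearest boundary edge runs (0.00, 0.00)→(0.00, 15.50); distance from the point to it = 0.30 mm. (Shell/infill is judged within the island containing the point — the largest one.) The point is inside the cross-section, 0.30 mm from the nearest boundary — within the 1.8 mm shell band (3 × 0.6).

shell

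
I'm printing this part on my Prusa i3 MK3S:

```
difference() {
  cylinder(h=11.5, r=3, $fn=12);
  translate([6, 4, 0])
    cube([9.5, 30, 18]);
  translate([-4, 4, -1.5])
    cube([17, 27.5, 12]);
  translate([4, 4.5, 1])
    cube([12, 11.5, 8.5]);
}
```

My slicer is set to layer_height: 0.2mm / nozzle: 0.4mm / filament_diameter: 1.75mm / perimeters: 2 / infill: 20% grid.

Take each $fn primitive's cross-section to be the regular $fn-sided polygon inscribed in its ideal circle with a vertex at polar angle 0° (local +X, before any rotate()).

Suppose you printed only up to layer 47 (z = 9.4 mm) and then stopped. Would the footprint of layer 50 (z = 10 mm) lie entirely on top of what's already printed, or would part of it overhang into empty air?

Compare the two slices. At z = 9.4: the r=3 cylinder gives a regular 12-gon of circumradius 3 (constant along its height) (area = (12/2)·3.000²·sin(360°/12) = 27.00 mm²); the cube at (6, 4) (footprint 9.5×30) is included at this height (area 285.00 mm²); the cube at (-4, 4) is present — its section is the full 17×27.5 rectangle (area 467.50 mm²); the cube at (4, 4.5) (footprint 12×11.5) is included at this height (area 138.00 mm²); Subtracting the remaining from the first: starting from the r=3 cylinder (27.00 mm²), the 9.5×30 cube at (6, 4) misses the remaining region (no effect); the 17×27.5 cube at (-4, 4) misses the remaining region (no effect); the 12×11.5 cube at (4, 4.5) misses the remaining region (no effect) — area = 27.00 mm². At z = 10: the r=3 cylinder gives a regular 12-gon of circumradius 3 (constant along its height) (area = (12/2)·3.000²·sin(360°/12) = 27.00 mm²); the 9.5×30 cube at (6, 4) contributes its full rectangle (area 285.00 mm²); the cube at (-4, 4) is present — its section is the full 17×27.5 rectangle (area 467.50 mm²); the cube at (4, 4.5) is absent (z outside [1, 9.5]); After the difference (first − rest): starting from the r=3 cylinder (27.00 mm²), the 9.5×30 cube at (6, 4) misses the remaining region (no effect); the 17×27.5 cube at (-4, 4) misses the remaining region (no effect) — area = 27.00 mm². Checking containment: the cross-section at z = 10 is a subset of the cross-section at z = 9.4.

entirely on top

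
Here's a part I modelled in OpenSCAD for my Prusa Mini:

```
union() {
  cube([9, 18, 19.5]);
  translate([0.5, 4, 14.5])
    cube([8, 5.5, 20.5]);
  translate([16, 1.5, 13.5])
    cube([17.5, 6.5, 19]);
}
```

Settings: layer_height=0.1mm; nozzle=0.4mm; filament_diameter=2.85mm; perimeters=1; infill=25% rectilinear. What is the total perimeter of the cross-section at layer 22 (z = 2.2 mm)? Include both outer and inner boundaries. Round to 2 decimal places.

At z = 2.2 mm: the cube is present — its section is the full 9×18 rectangle (perimeter 54.00 mm); the cube at (0.5, 4) is not intersected at this z (z outside [14.5, 35]); the cube at (16, 1.5) does not reach this height (z outside [13.5, 32.5]); Taking the union: only the 9×18 cube is present, so the union is just that shape — boundary = 54.00 mm. Overall, the cross-section is a single solid region. Total boundary length (outer) = 54.00 mm.

54.00 mm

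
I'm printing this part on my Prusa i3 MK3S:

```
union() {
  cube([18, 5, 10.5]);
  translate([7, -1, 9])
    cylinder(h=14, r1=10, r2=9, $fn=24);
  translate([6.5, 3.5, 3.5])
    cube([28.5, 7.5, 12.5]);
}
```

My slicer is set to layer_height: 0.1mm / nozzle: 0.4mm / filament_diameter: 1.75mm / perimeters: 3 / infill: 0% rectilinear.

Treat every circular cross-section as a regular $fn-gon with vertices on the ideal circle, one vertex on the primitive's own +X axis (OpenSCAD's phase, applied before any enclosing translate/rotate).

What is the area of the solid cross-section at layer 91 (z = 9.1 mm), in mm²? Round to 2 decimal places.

492.05 mm²

At z = 9.1 mm: the 18×5 cube contributes its full rectangle (area 90.00 mm²); the cone at (7, -1) contributes a regular 24-gon of circumradius 9.993 (interpolated between r1=10 and r2=9 at t=0.007) (area = (24/2)·9.993²·sin(360°/24) = 310.14 mm²); the 28.5×7.5 cube at (6.5, 3.5) contributes its full rectangle (area 213.75 mm²); Taking the union: the regions partially overlap — summed areas 613.89 mm² minus the doubly-counted overlap 121.84 mm² gives 492.05 mm² — area = 492.05 mm². Overall, the cross-section is a single solid region. Net area = 492.05 mm².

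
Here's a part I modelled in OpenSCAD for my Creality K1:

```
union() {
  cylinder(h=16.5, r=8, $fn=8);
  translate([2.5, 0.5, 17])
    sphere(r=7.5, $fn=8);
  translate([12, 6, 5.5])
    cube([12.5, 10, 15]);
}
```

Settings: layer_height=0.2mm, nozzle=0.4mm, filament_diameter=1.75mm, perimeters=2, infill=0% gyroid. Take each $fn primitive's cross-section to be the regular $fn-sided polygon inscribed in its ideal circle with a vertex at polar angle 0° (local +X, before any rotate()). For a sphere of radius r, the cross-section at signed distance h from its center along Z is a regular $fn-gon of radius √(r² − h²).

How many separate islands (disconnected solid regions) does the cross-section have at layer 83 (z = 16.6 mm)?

2

At z = 16.6 mm: the cylinder does not reach this height (z outside [0, 16.5]); the r=7.5 sphere at (2.5, 0.5) contributes a regular 8-gon of circumradius √(7.5²−0.4²) = 7.489; the cube at (12, 6) (footprint 12.5×10) is included at this height; Merging all regions: the 2 present regions are separate (no shared area or edge), so areas and boundary lengths simply add and each stays a separate island — 2 connected regions. Overall, the cross-section has 2 separate islands. Island count = 2.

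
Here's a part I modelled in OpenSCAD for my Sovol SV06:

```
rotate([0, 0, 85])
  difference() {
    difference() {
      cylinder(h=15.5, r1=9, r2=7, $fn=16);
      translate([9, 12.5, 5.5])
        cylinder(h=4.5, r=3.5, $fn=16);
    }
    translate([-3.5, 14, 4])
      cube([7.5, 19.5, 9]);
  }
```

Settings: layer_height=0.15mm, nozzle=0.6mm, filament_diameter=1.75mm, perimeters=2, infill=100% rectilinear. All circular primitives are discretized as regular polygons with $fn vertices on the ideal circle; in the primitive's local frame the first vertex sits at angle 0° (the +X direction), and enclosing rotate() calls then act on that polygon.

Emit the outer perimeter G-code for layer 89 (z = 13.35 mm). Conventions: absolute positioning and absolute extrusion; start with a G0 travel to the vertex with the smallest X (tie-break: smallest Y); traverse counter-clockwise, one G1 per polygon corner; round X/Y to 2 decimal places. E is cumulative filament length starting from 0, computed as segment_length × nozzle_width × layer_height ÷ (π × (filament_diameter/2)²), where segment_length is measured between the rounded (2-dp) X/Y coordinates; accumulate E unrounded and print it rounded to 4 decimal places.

At z = 13.35 mm: the cone (r1=9→r2=7) has section circumradius 7.277 here — a regular 16-gon; the cylinder at (9, 12.5) does not reach this height (z outside [5.5, 10]); Subtracting the remaining from the first: none of the subtracted shapes is present at this height, so the cone is unchanged — 1 connected region; the cube at (-3.5, 14) does not reach this height (z outside [4, 13]); After the difference (first − rest): none of the subtracted shapes is present at this height, so that combined region is unchanged — 1 connected region; (whole slice rotated 85° about Z — lengths, areas and connectivity unchanged). The outline is a single polygon with 16 vertices. Extrusion per mm of travel: 0.6 × 0.15 / (π × 0.875²) = 0.037418. Accumulating E over each segment gives final E = 1.7001.

G0 X-7.25 Y0.63 Z13.35
G1 X-6.94 Y-2.19 E0.1062
G1 X-5.57 Y-4.68 E0.2125
G1 X-3.36 Y-6.46 E0.3187
G1 X-0.63 Y-7.25 E0.4250
G1 X2.19 Y-6.94 E0.5312
G1 X4.68 Y-5.57 E0.6375
G1 X6.46 Y-3.36 E0.7437
G1 X7.25 Y-0.63 E0.8500
G1 X6.94 Y2.19 E0.9562
G1 X5.57 Y4.68 E1.0625
G1 X3.36 Y6.46 E1.1687
G1 X0.63 Y7.25 E1.2750
G1 X-2.19 Y6.94 E1.3812
G1 X-4.68 Y5.57 E1.4875
G1 X-6.46 Y3.36 E1.5937
G1 X-7.25 Y0.63 E1.7001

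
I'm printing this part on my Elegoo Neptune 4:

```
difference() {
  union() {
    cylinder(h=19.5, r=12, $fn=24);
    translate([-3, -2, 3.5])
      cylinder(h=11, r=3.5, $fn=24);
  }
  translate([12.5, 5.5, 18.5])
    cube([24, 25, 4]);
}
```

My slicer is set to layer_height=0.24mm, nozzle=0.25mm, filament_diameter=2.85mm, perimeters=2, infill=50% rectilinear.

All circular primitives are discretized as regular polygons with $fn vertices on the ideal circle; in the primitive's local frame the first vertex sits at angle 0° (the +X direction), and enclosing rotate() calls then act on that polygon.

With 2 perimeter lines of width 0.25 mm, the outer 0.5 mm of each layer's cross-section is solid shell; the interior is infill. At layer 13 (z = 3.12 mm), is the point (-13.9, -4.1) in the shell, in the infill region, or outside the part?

At z = 3.12 mm: the cylinder: section is a regular 24-gon, circumradius r=12; the cylinder at (-3, -2) is absent (z outside [3.5, 14.5]); Merging all regions: only the r=12 cylinder is present, so the union is just that shape — 1 connected region; the cube at (12.5, 5.5) is not intersected at this z (z outside [18.5, 22.5]); Subtracting the remaining from the first: none of the subtracted shapes is present at this height, so that combined region is unchanged — 1 connected region. Overall, the cross-section is a single solid region. The nearest boundary edge runs (-11.59, -3.11)→(-10.39, -6.00); distance from the point to it = 2.51 mm. The point is not inside any of the regions above, so it lies outside the cross-section (2.51 mm from the nearest boundary).

outside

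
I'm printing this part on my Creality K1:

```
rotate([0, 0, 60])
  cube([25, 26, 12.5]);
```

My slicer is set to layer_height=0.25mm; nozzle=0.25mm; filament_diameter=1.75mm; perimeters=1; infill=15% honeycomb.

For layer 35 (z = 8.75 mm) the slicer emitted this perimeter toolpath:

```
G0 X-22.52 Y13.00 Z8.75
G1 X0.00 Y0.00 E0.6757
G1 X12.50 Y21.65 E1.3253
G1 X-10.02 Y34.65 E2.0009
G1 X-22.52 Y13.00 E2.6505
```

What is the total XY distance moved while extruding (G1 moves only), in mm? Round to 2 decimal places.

Sum the Euclidean lengths of each G1 segment: total = 102.00 mm.

102.00 mm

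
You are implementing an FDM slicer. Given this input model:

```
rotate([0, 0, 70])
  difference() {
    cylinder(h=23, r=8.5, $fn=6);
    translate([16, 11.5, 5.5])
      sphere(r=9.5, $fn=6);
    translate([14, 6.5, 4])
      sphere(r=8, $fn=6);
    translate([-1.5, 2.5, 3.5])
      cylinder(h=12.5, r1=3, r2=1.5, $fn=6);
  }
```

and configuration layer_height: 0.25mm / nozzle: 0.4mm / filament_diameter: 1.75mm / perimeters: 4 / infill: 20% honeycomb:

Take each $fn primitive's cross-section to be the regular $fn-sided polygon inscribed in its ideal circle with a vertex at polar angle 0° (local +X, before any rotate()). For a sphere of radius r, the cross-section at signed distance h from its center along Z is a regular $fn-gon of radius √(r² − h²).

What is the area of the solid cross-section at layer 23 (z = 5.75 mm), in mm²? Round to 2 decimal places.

168.35 mm²

At z = 5.75 mm: the cylinder: section is a regular 6-gon, circumradius r=8.5 (area = (6/2)·8.500²·sin(360°/6) = 187.71 mm²); the sphere at (16, 11.5): section is a regular 6-gon, circumradius = √(r²−h²) = √(9.5²−0.25²) = 9.497 (area = (6/2)·9.497²·sin(360°/6) = 234.31 mm²); the sphere at (14, 6.5): section is a regular 6-gon, circumradius = √(r²−h²) = √(8²−1.75²) = 7.806 (area = (6/2)·7.806²·sin(360°/6) = 158.32 mm²); the cone at (-1.5, 2.5): at t=0.180 of its height the radius interpolates to r₁+(r₂−r₁)t = 2.730, giving a regular 6-gon of that circumradius (area = (6/2)·2.730²·sin(360°/6) = 19.36 mm²); Subtracting the remaining from the first: starting from the r=8.5 cylinder (187.71 mm²), the r=9.5 sphere at (16, 11.5) misses the remaining region (no effect); the r=8 sphere at (14, 6.5) misses the remaining region (no effect); the cone at (-1.5, 2.5) lies wholly inside it (removes its full 19.36 mm² and its 16.38 mm outline becomes a hole wall) — area = 168.35 mm²; (whole slice rotated 70° about Z — lengths, areas and connectivity unchanged). Overall, the cross-section is one region with 1 hole. Net area = 168.35 mm².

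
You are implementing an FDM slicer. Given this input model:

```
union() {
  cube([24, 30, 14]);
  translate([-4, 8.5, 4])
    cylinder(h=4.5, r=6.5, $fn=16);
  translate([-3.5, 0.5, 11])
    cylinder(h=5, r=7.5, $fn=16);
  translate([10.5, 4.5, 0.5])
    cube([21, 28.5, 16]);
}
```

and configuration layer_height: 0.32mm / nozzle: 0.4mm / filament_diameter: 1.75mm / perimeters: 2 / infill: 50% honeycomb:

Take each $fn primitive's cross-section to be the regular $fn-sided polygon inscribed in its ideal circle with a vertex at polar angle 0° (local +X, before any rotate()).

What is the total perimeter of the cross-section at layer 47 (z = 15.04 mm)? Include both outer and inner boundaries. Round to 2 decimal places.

145.82 mm

At z = 15.04 mm: the cube is absent (z outside [0, 14]); the cylinder at (-4, 8.5) is absent (z outside [4, 8.5]); the cylinder at (-3.5, 0.5): section is a regular 16-gon, circumradius r=7.5 (perimeter = 2·16·7.500·sin(180°/16) = 46.82 mm); the 21×28.5 cube at (10.5, 4.5) contributes its full rectangle (perimeter 99.00 mm); Taking the union: the 2 present regions are separate (no shared area or edge), so areas and boundary lengths simply add and each stays a separate island — boundary = 145.82 mm. Overall, the cross-section has 2 separate islands. Total boundary length (outer) = 145.82 mm.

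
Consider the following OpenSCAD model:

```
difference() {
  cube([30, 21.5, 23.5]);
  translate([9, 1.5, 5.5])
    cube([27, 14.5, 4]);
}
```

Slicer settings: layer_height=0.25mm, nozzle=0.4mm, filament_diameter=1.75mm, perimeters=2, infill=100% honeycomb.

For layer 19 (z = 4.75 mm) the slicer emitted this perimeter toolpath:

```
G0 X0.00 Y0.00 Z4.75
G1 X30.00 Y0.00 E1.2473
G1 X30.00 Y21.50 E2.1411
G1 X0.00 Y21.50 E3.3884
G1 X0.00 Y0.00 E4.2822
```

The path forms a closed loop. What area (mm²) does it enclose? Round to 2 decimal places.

Apply the shoelace formula to the sequence of (X, Y) vertices; enclosed area = 645.00 mm².

645.00 mm²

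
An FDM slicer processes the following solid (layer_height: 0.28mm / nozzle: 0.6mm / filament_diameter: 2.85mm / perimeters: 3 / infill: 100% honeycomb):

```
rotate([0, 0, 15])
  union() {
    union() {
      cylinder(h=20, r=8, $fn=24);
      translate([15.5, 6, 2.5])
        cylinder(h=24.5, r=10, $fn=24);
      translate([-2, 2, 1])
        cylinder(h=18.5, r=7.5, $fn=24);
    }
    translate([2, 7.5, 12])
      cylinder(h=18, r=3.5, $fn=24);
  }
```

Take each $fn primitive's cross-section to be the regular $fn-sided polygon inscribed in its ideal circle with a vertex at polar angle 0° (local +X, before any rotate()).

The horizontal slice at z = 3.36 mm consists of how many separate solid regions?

1

At z = 3.36 mm: the cylinder: section is a regular 24-gon, circumradius r=8; the r=10 cylinder at (15.5, 6) contributes a regular 24-gon of circumradius 10; the r=7.5 cylinder at (-2, 2) gives a regular 24-gon of circumradius 7.5 (constant along its height); Taking the union: the regions partially overlap (shared area 148.33 mm²), so overlapping operands fuse into one piece — 1 connected region; the cylinder at (2, 7.5) is absent (z outside [12, 30]); Taking the union: only that combined region is present, so the union is just that shape — 1 connected region; (whole slice rotated 15° about Z — lengths, areas and connectivity unchanged). The result has 1 disconnected region.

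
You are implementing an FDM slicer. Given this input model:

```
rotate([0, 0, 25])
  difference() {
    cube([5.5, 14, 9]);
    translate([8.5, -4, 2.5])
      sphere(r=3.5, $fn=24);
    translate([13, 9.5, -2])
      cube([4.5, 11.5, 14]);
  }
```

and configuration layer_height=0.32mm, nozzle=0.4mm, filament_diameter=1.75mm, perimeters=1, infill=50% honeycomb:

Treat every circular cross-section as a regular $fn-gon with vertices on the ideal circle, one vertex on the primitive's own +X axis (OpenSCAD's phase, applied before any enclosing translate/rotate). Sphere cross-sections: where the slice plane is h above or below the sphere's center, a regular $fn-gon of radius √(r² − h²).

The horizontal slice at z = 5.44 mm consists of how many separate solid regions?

At z = 5.44 mm: the 5.5×14 cube contributes its full rectangle; the sphere at (8.5, -4): section is a regular 24-gon, circumradius = √(r²−h²) = √(3.5²−2.94²) = 1.899; the cube at (13, 9.5) (footprint 4.5×11.5) is included at this height; After the difference (first − rest): starting from the 5.5×14 cube, the r=3.5 sphere at (8.5, -4) misses the remaining region (no effect); the 4.5×11.5 cube at (13, 9.5) misses the remaining region (no effect) — 1 connected region; (whole slice rotated 25° about Z — lengths, areas and connectivity unchanged). The result has 1 disconnected region.

1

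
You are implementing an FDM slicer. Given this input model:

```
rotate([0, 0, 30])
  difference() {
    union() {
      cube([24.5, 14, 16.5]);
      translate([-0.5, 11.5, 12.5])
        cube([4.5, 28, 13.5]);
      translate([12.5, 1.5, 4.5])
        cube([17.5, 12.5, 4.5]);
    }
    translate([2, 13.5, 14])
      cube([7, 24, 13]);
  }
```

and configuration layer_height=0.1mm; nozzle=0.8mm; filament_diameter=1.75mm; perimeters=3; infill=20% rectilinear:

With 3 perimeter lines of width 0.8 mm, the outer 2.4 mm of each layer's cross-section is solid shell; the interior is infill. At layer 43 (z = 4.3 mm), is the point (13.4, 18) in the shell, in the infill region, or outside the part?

infill

At z = 4.3 mm: the 24.5×14 cube contributes its full rectangle; the cube at (-0.5, 11.5) is not intersected at this z (z outside [12.5, 26]); the cube at (12.5, 1.5) is absent (z outside [4.5, 9]); Merging all regions: only the 24.5×14 cube is present, so the union is just that shape — 1 connected region; the cube at (2, 13.5) does not reach this height (z outside [14, 27]); Taking the first minus the rest: none of the subtracted shapes is present at this height, so the result so far is unchanged — 1 connected region; (rotated 30° about Z; rotation is an isometry so areas/perimeters/island counts are preserved). Overall, the cross-section is a single solid region. Undo the 30° rotation: the query point maps to (20.605, 8.888) in the un-rotated model frame. The nearest boundary edge runs (24.50, 0.00)→(24.50, 14.00); distance from the point to it = 3.90 mm. The point is inside the cross-section and 3.90 mm from the nearest boundary — more than the 2.4 mm shell width (3 × 0.8), so it's in the infill interior.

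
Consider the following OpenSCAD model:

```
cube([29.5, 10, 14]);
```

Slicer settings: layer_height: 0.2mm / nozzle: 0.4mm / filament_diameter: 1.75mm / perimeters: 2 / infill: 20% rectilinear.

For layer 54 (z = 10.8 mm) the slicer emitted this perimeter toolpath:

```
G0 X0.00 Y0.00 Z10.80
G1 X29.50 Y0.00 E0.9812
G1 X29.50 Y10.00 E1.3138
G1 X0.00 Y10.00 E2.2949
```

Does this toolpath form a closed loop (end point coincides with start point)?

Start point (G0): (0.00, 0.00). End point (last G1): the path does not return to the start — open.

no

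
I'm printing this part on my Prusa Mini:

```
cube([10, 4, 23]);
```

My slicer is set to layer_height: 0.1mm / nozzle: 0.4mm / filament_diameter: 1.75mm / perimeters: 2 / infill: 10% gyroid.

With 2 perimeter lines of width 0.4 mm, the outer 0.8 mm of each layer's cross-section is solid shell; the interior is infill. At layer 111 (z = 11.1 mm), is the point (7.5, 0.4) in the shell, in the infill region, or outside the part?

shell

At z = 11.1 mm: the 10×4 cube contributes its full rectangle. Overall, the cross-section is a single solid region. The nearest boundary edge runs (0.00, 0.00)→(10.00, 0.00); distance from the point to it = 0.40 mm. The point is inside the cross-section, 0.40 mm from the nearest boundary — within the 0.8 mm shell band (2 × 0.4).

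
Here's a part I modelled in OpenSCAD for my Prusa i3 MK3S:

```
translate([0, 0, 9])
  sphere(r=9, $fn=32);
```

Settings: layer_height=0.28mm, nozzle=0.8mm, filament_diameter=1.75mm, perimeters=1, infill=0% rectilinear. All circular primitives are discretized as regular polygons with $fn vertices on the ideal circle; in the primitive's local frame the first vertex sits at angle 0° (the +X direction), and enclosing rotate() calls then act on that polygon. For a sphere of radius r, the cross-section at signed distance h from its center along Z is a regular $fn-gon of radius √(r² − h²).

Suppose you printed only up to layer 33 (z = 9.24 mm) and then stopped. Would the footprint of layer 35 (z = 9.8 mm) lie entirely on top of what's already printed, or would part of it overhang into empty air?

Compare the two slices. At z = 9.24: the r=9 sphere slices to a regular 32-gon of circumradius 8.997 (√(r²−h²) with h=0.24 from center) (area = (32/2)·8.997²·sin(360°/32) = 252.66 mm²). At z = 9.8: the r=9 sphere contributes a regular 32-gon of circumradius √(9²−0.8²) = 8.964 (area = (32/2)·8.964²·sin(360°/32) = 250.84 mm²). Checking containment: the cross-section at z = 9.8 is a subset of the cross-section at z = 9.24.

entirely on top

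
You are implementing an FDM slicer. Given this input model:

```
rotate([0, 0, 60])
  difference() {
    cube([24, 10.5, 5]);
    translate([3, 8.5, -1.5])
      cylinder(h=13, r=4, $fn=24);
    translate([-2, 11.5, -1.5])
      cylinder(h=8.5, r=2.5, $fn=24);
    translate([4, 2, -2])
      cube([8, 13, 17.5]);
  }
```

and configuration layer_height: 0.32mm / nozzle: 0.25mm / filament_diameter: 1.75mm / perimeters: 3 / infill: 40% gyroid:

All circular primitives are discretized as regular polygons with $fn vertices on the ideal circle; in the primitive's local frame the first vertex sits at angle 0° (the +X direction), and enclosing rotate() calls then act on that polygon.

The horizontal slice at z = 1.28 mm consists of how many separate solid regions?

1

At z = 1.28 mm: the cube is present — its section is the full 24×10.5 rectangle; the r=4 cylinder at (3, 8.5) contributes a regular 24-gon of circumradius 4; the r=2.5 cylinder at (-2, 11.5) contributes a regular 24-gon of circumradius 2.5; the 8×13 cube at (4, 2) contributes its full rectangle; Subtracting the remaining from the first: starting from the 24×10.5 cube, the r=4 cylinder at (3, 8.5) partially overlaps it — only the 36.71 mm² overlap (of its 49.69 mm²) is removed, clipping the outline; the r=2.5 cylinder at (-2, 11.5) misses the remaining region (no effect); the 8×13 cube at (4, 2) partially overlaps it — only the 53.91 mm² overlap (of its 104.00 mm²) is removed, clipping the outline — 1 connected region; (whole slice rotated 60° about Z — lengths, areas and connectivity unchanged). The result has 1 disconnected region.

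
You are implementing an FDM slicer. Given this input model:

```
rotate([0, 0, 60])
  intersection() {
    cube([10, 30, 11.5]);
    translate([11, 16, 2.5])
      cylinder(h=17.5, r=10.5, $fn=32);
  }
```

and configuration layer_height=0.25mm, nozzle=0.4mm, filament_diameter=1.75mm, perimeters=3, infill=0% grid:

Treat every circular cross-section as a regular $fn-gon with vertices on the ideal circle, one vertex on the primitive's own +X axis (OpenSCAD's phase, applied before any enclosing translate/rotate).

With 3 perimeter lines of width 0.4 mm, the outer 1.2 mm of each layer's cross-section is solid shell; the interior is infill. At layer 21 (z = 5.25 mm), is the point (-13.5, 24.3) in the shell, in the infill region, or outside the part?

outside

At z = 5.25 mm: the cube (footprint 10×30) is included at this height; the r=10.5 cylinder at (11, 16) gives a regular 32-gon of circumradius 10.5 (constant along its height); Keeping only the common overlap: the r=10.5 cylinder at (11, 16) partially overlaps the 10×30 cube; clipping to the common part keeps 151.17 mm² — 1 connected region; (rotated 60° about Z; rotation is an isometry so areas/perimeters/island counts are preserved). Overall, the cross-section is a single solid region. Undo the 60° rotation: the query point maps to (14.294, 23.841) in the un-rotated model frame. The nearest boundary edge runs (10.00, 26.40)→(10.00, 5.60); distance from the point to it = 4.29 mm. The point is not inside any of the regions above, so it lies outside the cross-section (4.29 mm from the nearest boundary).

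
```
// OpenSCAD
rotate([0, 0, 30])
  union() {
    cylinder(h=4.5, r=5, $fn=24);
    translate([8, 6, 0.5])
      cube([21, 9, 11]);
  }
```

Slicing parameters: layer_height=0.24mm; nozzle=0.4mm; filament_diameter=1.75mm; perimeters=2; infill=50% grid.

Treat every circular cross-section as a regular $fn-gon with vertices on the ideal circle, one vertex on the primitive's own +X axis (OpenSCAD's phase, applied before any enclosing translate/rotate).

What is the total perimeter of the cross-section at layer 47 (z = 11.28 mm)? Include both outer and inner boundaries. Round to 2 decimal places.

60.00 mm

At z = 11.28 mm: the cylinder is absent (z outside [0, 4.5]); the cube at (8, 6) is present — its section is the full 21×9 rectangle (perimeter 60.00 mm); Taking the union: only the 21×9 cube at (8, 6) is present, so the union is just that shape — boundary = 60.00 mm; (whole slice rotated 30° about Z — lengths, areas and connectivity unchanged). Overall, the cross-section is a single solid region. Total boundary length (outer) = 60.00 mm.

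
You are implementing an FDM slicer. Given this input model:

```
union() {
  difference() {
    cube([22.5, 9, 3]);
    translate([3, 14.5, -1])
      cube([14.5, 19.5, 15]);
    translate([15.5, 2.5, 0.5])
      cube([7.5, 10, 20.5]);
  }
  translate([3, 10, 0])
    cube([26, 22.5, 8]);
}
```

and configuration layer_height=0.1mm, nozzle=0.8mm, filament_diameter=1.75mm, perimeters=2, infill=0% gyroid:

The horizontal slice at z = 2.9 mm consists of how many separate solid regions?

At z = 2.9 mm: the cube (footprint 22.5×9) is included at this height; the cube at (3, 14.5) (footprint 14.5×19.5) is included at this height; the 7.5×10 cube at (15.5, 2.5) contributes its full rectangle; After the difference (first − rest): starting from the 22.5×9 cube, the 14.5×19.5 cube at (3, 14.5) misses the remaining region (no effect); the 7.5×10 cube at (15.5, 2.5) partially overlaps it — only the 45.50 mm² overlap (of its 75.00 mm²) is removed, clipping the outline — 1 connected region; the cube at (3, 10) (footprint 26×22.5) is included at this height; Merging all regions: the 2 present regions are separate (no shared area or edge), so areas and boundary lengths simply add and each stays a separate island — 2 connected regions. The result has 2 disconnected regions.

2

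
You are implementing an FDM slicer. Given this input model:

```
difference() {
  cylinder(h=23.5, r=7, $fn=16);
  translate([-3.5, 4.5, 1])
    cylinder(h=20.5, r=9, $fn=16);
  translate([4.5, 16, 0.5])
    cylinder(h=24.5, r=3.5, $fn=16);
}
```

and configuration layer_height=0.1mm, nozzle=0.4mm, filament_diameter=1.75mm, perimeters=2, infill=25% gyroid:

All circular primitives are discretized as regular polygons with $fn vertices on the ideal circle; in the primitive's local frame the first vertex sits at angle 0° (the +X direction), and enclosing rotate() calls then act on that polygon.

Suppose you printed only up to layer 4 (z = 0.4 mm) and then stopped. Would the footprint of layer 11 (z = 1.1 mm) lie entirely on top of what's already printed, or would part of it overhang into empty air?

entirely on top

Compare the two slices. At z = 0.4: the r=7 cylinder gives a regular 16-gon of circumradius 7 (constant along its height) (area = (16/2)·7.000²·sin(360°/16) = 150.01 mm²); the cylinder at (-3.5, 4.5) is not intersected at this z (z outside [1, 21.5]); the cylinder at (4.5, 16) does not reach this height (z outside [0.5, 25]); Subtracting the remaining from the first: none of the subtracted shapes is present at this height, so the r=7 cylinder is unchanged — area = 150.01 mm². At z = 1.1: the r=7 cylinder gives a regular 16-gon of circumradius 7 (constant along its height) (area = (16/2)·7.000²·sin(360°/16) = 150.01 mm²); the cylinder at (-3.5, 4.5): section is a regular 16-gon, circumradius r=9 (area = (16/2)·9.000²·sin(360°/16) = 247.98 mm²); the r=3.5 cylinder at (4.5, 16) contributes a regular 16-gon of circumradius 3.5 (area = (16/2)·3.500²·sin(360°/16) = 37.50 mm²); Taking the first minus the rest: starting from the r=7 cylinder (150.01 mm²), the r=9 cylinder at (-3.5, 4.5) partially overlaps it — only the 105.11 mm² overlap (of its 247.98 mm²) is removed, clipping the outline; the r=3.5 cylinder at (4.5, 16) misses the remaining region (no effect) — area = 44.90 mm². Checking containment: the cross-section at z = 1.1 is a subset of the cross-section at z = 0.4.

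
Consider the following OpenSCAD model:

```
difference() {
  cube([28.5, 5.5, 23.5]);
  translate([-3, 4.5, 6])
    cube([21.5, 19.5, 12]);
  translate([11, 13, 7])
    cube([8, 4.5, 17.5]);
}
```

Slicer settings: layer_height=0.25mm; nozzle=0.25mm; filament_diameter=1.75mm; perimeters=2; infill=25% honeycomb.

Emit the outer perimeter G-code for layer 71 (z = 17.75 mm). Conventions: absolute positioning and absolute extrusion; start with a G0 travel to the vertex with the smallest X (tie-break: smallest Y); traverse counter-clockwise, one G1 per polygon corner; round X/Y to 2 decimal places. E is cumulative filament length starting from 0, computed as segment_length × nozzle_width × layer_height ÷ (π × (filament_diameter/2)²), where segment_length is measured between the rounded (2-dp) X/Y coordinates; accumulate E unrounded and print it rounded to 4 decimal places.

At z = 17.75 mm: the 28.5×5.5 cube contributes its full rectangle; the cube at (-3, 4.5) is present — its section is the full 21.5×19.5 rectangle; the cube at (11, 13) is present — its section is the full 8×4.5 rectangle; Subtracting the remaining from the first: starting from the 28.5×5.5 cube, the 21.5×19.5 cube at (-3, 4.5) partially overlaps it — only the 18.50 mm² overlap (of its 419.25 mm²) is removed, clipping the outline; the 8×4.5 cube at (11, 13) misses the remaining region (no effect) — 1 connected region. The outline is a single polygon with 6 vertices. Extrusion per mm of travel: 0.25 × 0.25 / (π × 0.875²) = 0.025984. Accumulating E over each segment gives final E = 1.7669.

G0 X0.00 Y0.00 Z17.75
G1 X28.50 Y0.00 E0.7406
G1 X28.50 Y5.50 E0.8835
G1 X18.50 Y5.50 E1.1433
G1 X18.50 Y4.50 E1.1693
G1 X0.00 Y4.50 E1.6500
G1 X0.00 Y0.00 E1.7669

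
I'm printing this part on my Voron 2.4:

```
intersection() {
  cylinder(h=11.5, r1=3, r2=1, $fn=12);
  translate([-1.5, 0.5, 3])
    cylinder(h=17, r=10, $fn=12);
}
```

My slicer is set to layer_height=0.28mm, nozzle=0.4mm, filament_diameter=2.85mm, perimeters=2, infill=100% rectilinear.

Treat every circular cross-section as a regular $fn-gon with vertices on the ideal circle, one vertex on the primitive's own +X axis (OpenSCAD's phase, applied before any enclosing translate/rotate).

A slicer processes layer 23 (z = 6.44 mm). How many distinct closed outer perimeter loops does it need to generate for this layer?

1

At z = 6.44 mm: the cone (r1=3→r2=1) has section circumradius 1.880 here — a regular 12-gon; the cylinder at (-1.5, 0.5): section is a regular 12-gon, circumradius r=10; After intersecting: the cone lies inside the r=10 cylinder at (-1.5, 0.5), so it is kept whole — 1 connected region. The result has 1 disconnected region.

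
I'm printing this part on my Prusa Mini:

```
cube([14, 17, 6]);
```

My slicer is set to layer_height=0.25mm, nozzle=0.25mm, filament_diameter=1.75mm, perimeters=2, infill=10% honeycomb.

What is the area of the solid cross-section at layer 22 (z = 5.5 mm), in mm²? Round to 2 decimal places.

At z = 5.5 mm: the cube is present — its section is the full 14×17 rectangle (area 238.00 mm²). Overall, the cross-section is a single solid region. Net area = 238.00 mm².

238.00 mm²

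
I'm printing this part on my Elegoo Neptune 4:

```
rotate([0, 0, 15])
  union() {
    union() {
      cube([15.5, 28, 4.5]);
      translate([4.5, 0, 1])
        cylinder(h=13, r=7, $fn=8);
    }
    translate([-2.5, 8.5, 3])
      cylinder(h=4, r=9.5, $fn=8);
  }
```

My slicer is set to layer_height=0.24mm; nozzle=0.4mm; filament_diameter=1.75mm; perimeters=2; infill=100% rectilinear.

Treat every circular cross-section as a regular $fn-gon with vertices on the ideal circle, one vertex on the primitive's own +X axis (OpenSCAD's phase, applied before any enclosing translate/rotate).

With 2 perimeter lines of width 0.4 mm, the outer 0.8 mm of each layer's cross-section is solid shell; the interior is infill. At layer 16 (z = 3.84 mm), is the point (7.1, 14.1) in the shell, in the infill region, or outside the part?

At z = 3.84 mm: the cube is present — its section is the full 15.5×28 rectangle; the r=7 cylinder at (4.5, 0) gives a regular 8-gon of circumradius 7 (constant along its height); Merging all regions: the regions partially overlap (shared area 61.95 mm²), so overlapping operands fuse into one piece — 1 connected region; the r=9.5 cylinder at (-2.5, 8.5) contributes a regular 8-gon of circumradius 9.5; Merging all regions: the regions partially overlap (shared area 91.09 mm²), so overlapping operands fuse into one piece — 1 connected region; (rotated 15° about Z; rotation is an isometry so areas/perimeters/island counts are preserved). Overall, the cross-section is a single solid region. Undo the 15° rotation: the query point maps to (10.507, 11.782) in the un-rotated model frame. The nearest boundary edge runs (15.50, 28.00)→(15.50, 0.00); distance from the point to it = 4.99 mm. The point is inside the cross-section and 4.99 mm from the nearest boundary — more than the 0.8 mm shell width (2 × 0.4), so it's in the infill interior.

infill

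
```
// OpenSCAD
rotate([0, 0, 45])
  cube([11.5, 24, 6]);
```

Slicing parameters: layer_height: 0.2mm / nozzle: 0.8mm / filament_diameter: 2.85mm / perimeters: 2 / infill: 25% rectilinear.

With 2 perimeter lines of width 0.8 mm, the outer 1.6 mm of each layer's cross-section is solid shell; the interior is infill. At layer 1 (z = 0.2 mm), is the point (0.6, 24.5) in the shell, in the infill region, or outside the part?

At z = 0.2 mm: the 11.5×24 cube contributes its full rectangle; (rotated 45° about Z; rotation is an isometry so areas/perimeters/island counts are preserved). Overall, the cross-section is a single solid region. Undo the 45° rotation: the query point maps to (17.748, 16.900) in the un-rotated model frame. The nearest boundary edge runs (11.50, 0.00)→(11.50, 24.00); distance from the point to it = 6.25 mm. The point is not inside any of the regions above, so it lies outside the cross-section (6.25 mm from the nearest boundary).

outside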